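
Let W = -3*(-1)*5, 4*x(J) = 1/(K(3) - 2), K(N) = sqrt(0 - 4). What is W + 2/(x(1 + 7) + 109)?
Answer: 22813263/1519025 + 16*I/1519025 ≈ 15.018 + 1.0533e-5*I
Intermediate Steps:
K(N) = 2*I (K(N) = sqrt(-4) = 2*I)
x(J) = (-2 - 2*I)/32 (x(J) = 1/(4*(2*I - 2)) = 1/(4*(-2 + 2*I)) = ((-2 - 2*I)/8)/4 = (-2 - 2*I)/32)
W = 15 (W = 3*5 = 15)
W + 2/(x(1 + 7) + 109) = 15 + 2/((-1/16 - I/16) + 109) = 15 + 2/(1743/16 - I/16) = 15 + (128*(1743/16 + I/16)/1519025)*2 = 15 + 256*(1743/16 + I/16)/1519025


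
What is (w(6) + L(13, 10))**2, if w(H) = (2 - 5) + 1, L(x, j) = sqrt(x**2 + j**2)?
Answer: (2 - sqrt(269))**2 ≈ 207.40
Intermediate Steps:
L(x, j) = sqrt(j**2 + x**2)
w(H) = -2 (w(H) = -3 + 1 = -2)
(w(6) + L(13, 10))**2 = (-2 + sqrt(10**2 + 13**2))**2 = (-2 + sqrt(100 + 169))**2 = (-2 + sqrt(269))**2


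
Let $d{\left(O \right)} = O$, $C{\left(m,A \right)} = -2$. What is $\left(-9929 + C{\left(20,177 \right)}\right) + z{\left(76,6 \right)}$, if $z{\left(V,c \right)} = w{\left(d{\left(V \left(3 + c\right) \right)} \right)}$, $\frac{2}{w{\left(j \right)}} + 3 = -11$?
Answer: $- \frac{69518}{7} \approx -9931.1$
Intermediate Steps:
$w{\left(j \right)} = - \frac{1}{7}$ ($w{\left(j \right)} = \frac{2}{-3 - 11} = \frac{2}{-14} = 2 \left(- \frac{1}{14}\right) = - \frac{1}{7}$)
$z{\left(V,c \right)} = - \frac{1}{7}$
$\left(-9929 + C{\left(20,177 \right)}\right) + z{\left(76,6 \right)} = \left(-9929 - 2\right) - \frac{1}{7} = -9931 - \frac{1}{7} = - \frac{69518}{7}$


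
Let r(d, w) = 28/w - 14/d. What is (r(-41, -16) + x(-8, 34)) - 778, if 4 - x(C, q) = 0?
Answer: -127167/164 ≈ -775.41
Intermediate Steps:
r(d, w) = -14/d + 28/w
x(C, q) = 4 (x(C, q) = 4 - 1*0 = 4 + 0 = 4)
(r(-41, -16) + x(-8, 34)) - 778 = ((-14/(-41) + 28/(-16)) + 4) - 778 = ((-14*(-1/41) + 28*(-1/16)) + 4) - 778 = ((14/41 - 7/4) + 4) - 778 = (-231/164 + 4) - 778 = 425/164 - 778 = -127167/164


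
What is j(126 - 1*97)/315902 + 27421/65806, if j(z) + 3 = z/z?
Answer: 4331108565/10394123506 ≈ 0.41669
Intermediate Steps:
j(z) = -2 (j(z) = -3 + z/z = -3 + 1 = -2)
j(126 - 1*97)/315902 + 27421/65806 = -2/315902 + 27421/65806 = -2*1/315902 + 27421*(1/65806) = -1/157951 + 27421/65806 = 4331108565/10394123506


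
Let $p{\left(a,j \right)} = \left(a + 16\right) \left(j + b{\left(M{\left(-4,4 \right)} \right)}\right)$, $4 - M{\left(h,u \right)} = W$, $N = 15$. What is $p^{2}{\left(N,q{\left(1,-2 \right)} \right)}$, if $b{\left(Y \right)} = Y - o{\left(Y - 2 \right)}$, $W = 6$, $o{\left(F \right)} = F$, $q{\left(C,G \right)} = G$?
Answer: $0$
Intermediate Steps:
$M{\left(h,u \right)} = -2$ ($M{\left(h,u \right)} = 4 - 6 = -2$)
$b{\left(Y \right)} = 2$ ($b{\left(Y \right)} = Y - \left(Y - 2\right) = Y - \left(-2 + Y\right) = 2$)
$p{\left(a,j \right)} = \left(2 + j\right) \left(16 + a\right)$ ($p{\left(a,j \right)} = \left(a + 16\right) \left(j + 2\right) = \left(16 + a\right) \left(2 + j\right) = \left(2 + j\right) \left(16 + a\right)$)
$p^{2}{\left(N,q{\left(1,-2 \right)} \right)} = \left(32 + 2 \cdot 15 + 16 \left(-2\right) + 15 \left(-2\right)\right)^{2} = \left(32 + 30 - 32 - 30\right)^{2} = 0^{2} = 0$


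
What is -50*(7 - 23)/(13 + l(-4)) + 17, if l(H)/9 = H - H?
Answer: 1021/13 ≈ 78.538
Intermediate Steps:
l(H) = 0 (l(H) = 9*(H - H) = 9*0 = 0)
-50*(7 - 23)/(13 + l(-4)) + 17 = -50*(7 - 23)/(13 + 0) + 17 = -(-800)/13 + 17 = -50*(-16/13) + 17 = 800/13 + 17 = 1021/13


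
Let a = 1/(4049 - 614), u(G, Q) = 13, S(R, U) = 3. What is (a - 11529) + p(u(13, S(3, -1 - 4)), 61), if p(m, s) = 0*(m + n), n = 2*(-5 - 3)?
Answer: -39602114/3435 ≈ -11529.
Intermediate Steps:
n = -16 (n = 2*(-8) = -16)
p(m, s) = 0 (p(m, s) = 0*(m - 16) = 0*(-16 + m) = 0)
a = 1/3435 ≈ 0.00029112
(a - 11529) + p(u(13, S(3, -1 - 4)), 61) = (1/3435 - 11529) + 0 = -39602114/3435 + 0 = -39602114/3435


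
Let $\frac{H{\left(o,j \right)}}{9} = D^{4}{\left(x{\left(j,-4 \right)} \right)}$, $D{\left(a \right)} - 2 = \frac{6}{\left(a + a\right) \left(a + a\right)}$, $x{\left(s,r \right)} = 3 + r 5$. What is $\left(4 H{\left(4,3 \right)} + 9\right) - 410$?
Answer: $\frac{5050519669285}{27903029764} \approx 181.0$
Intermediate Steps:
$x{\left(s,r \right)} = 3 + 5 r$
$D{\left(a \right)} = 2 + \frac{3}{2 a^{2}}$ ($D{\left(a \right)} = 2 + \frac{6}{\left(a + a\right) \left(a + a\right)} = 2 + \frac{6}{2 a 2 a} = 2 + \frac{6}{4 a^{2}} = 2 + 6 \frac{1}{4 a^{2}} = 2 + \frac{3}{2 a^{2}}$)
$H{\left(o,j \right)} = \frac{16239634604649}{111612119056}$ ($H{\left(o,j \right)} = 9 \left(2 + \frac{3}{2 \left(3 + 5 \left(-4\right)\right)^{2}}\right)^{4} = 9 \left(2 + \frac{3}{2 \left(3 - 20\right)^{2}}\right)^{4} = 9 \left(2 + \frac{3}{2 \cdot 289}\right)^{4} = 9 \left(2 + \frac{3}{2} \cdot \frac{1}{289}\right)^{4} = 9 \left(2 + \frac{3}{578}\right)^{4} = 9 \left(\frac{1159}{578}\right)^{4} = 9 \cdot \frac{1804403844961}{111612119056} = \frac{16239634604649}{111612119056}$)
$\left(4 H{\left(4,3 \right)} + 9\right) - 410 = \left(4 \cdot \frac{16239634604649}{111612119056} + 9\right) - 410 = \left(\frac{16239634604649}{27903029764} + 9\right) - 410 = \frac{16490761872525}{27903029764} - 410 = \frac{5050519669285}{27903029764}$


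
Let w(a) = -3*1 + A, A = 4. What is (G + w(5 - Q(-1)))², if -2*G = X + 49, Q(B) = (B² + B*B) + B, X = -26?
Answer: 441/4 ≈ 110.25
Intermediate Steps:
Q(B) = B + 2*B² (Q(B) = (B² + B²) + B = 2*B² + B = B + 2*B²)
w(a) = 1 (w(a) = -3*1 + 4 = -3 + 4 = 1)
G = -23/2 (G = -(-26 + 49)/2 = -½*23 = -23/2 ≈ -11.500)
(G + w(5 - Q(-1)))² = (-23/2 + 1)² = (-21/2)² = 441/4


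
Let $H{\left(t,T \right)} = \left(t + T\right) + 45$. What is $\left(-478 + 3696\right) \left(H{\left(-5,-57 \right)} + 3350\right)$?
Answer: $10725594$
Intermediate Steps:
$H{\left(t,T \right)} = 45 + T + t$ ($H{\left(t,T \right)} = \left(T + t\right) + 45 = 45 + T + t$)
$\left(-478 + 3696\right) \left(H{\left(-5,-57 \right)} + 3350\right) = \left(-478 + 3696\right) \left(\left(45 - 57 - 5\right) + 3350\right) = 3218 \left(-17 + 3350\right) = 3218 \cdot 3333 = 10725594$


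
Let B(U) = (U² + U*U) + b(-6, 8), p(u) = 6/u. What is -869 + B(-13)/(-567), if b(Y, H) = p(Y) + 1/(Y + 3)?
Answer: -1479179/1701 ≈ -869.59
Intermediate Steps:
b(Y, H) = 1/(3 + Y) + 6/Y (b(Y, H) = 6/Y + 1/(Y + 3) = 6/Y + 1/(3 + Y) = 1/(3 + Y) + 6/Y)
B(U) = -4/3 + 2*U² (B(U) = (U² + U*U) + (18 + 7*(-6))/((-6)*(3 - 6)) = (U² + U²) - ⅙*(18 - 42)/(-3) = 2*U² - ⅙*(-⅓)*(-24) = 2*U² - 4/3 = -4/3 + 2*U²)
-869 + B(-13)/(-567) = -869 + (-4/3 + 2*(-13)²)/(-567) = -869 + (-4/3 + 2*169)*(-1/567) = -869 + (-4/3 + 338)*(-1/567) = -869 + (1010/3)*(-1/567) = -869 - 1010/1701 = -1479179/1701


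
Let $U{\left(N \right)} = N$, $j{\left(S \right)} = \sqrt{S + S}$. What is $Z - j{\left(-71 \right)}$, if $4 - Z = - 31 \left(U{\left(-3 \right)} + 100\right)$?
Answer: $3011 - i \sqrt{142} \approx 3011.0 - 11.916 i$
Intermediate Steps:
$j{\left(S \right)} = \sqrt{2} \sqrt{S}$ ($j{\left(S \right)} = \sqrt{2 S} = \sqrt{2} \sqrt{S}$)
$Z = 3011$ ($Z = 4 - - 31 \left(-3 + 100\right) = 4 - \left(-31\right) 97 = 4 - -3007 = 4 + 3007 = 3011$)
$Z - j{\left(-71 \right)} = 3011 - \sqrt{2} \sqrt{-71} = 3011 - \sqrt{2} i \sqrt{71} = 3011 - i \sqrt{142}$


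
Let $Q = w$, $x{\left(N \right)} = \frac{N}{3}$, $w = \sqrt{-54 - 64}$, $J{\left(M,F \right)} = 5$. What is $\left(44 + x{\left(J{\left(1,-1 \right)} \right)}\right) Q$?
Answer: $\frac{137 i \sqrt{118}}{3} \approx 496.07 i$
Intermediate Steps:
$w = i \sqrt{118}$ ($w = \sqrt{-118} = i \sqrt{118} \approx 10.863 i$)
$x{\left(N \right)} = \frac{N}{3}$ ($x{\left(N \right)} = N \frac{1}{3} = \frac{N}{3}$)
$Q = i \sqrt{118} \approx 10.863 i$
$\left(44 + x{\left(J{\left(1,-1 \right)} \right)}\right) Q = \left(44 + \frac{1}{3} \cdot 5\right) i \sqrt{118} = \left(44 + \frac{5}{3}\right) i \sqrt{118} = \frac{137 i \sqrt{118}}{3}$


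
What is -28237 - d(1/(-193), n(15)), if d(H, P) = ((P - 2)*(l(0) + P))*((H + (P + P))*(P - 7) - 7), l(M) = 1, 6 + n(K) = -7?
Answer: -23274961/193 ≈ -1.2060e+5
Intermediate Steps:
n(K) = -13 (n(K) = -6 - 7 = -13)
d(H, P) = (1 + P)*(-7 + (-7 + P)*(H + 2*P))*(-2 + P) (d(H, P) = ((P - 2)*(1 + P))*((H + (P + P))*(P - 7) - 7) = ((-2 + P)*(1 + P))*((H + 2*P)*(-7 + P) - 7) = ((1 + P)*(-2 + P))*((-7 + P)*(H + 2*P) - 7) = ((1 + P)*(-2 + P))*(-7 + (-7 + P)*(H + 2*P)) = (1 + P)*(-7 + (-7 + P)*(H + 2*P))*(-2 + P))
-28237 - d(1/(-193), n(15)) = -28237 - (14 - 16*(-13)³ + 2*(-13)⁴ + 3*(-13)² + 14/(-193) + 35*(-13) + (-13)³/(-193) - 8*(-13)²/(-193) + 5*(-13)/(-193)) = -28237 - (14 - 16*(-2197) + 2*28561 + 3*169 + 14*(-1/193) - 455 - 1/193*(-2197) - 8*(-1/193)*169 + 5*(-1/193)*(-13)) = -28237 - (14 + 35152 + 57122 + 507 - 14/193 - 455 + 2197/193 + 1352/193 + 65/193) = -28237 - 1*17825220/193 = -28237 - 17825220/193 = -23274961/193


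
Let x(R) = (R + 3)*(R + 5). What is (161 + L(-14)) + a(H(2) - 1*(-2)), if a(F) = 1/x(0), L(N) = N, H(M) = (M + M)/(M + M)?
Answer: 2206/15 ≈ 147.07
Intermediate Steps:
H(M) = 1 (H(M) = (2*M)/((2*M)) = (2*M)*(1/(2*M)) = 1)
x(R) = (3 + R)*(5 + R)
a(F) = 1/15 (a(F) = 1/(15 + 0² + 8*0) = 1/(15 + 0 + 0) = 1/15)
(161 + L(-14)) + a(H(2) - 1*(-2)) = (161 - 14) + 1/15 = 147 + 1/15 = 2206/15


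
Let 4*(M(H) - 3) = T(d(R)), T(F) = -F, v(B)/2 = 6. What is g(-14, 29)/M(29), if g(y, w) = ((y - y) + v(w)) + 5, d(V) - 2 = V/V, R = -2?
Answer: 68/9 ≈ 7.5556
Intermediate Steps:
v(B) = 12 (v(B) = 2*6 = 12)
d(V) = 3 (d(V) = 2 + V/V = 2 + 1 = 3)
g(y, w) = 17 (g(y, w) = ((y - y) + 12) + 5 = (0 + 12) + 5 = 12 + 5 = 17)
M(H) = 9/4 (M(H) = 3 + (-1*3)/4 = 3 + (¼)*(-3) = 3 - ¾ = 9/4)
g(-14, 29)/M(29) = 17/(9/4) = 17*(4/9) = 68/9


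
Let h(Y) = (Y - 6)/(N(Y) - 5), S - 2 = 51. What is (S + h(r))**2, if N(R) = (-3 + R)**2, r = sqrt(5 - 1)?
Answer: 2916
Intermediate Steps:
S = 53 (S = 2 + 51 = 53)
r = 2 (r = sqrt(4) = 2)
h(Y) = (-6 + Y)/(-5 + (-3 + Y)**2) (h(Y) = (Y - 6)/((-3 + Y)**2 - 5) = (-6 + Y)/(-5 + (-3 + Y)**2))
(S + h(r))**2 = (53 + (-6 + 2)/(-5 + (-3 + 2)**2))**2 = (53 - 4/(-5 + (-1)**2))**2 = (53 - 4/(-5 + 1))**2 = (53 - 4/(-4))**2 = (53 - 1/4*(-4))**2 = (53 + 1)**2 = 54**2 = 2916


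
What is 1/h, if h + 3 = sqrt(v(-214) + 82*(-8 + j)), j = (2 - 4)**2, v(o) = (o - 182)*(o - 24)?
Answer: 3/93911 + 4*sqrt(5870)/93911 ≈ 0.0032953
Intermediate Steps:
v(o) = (-182 + o)*(-24 + o)
j = 4 (j = (-2)**2 = 4)
h = -3 + 4*sqrt(5870) (h = -3 + sqrt((4368 + (-214)**2 - 206*(-214)) + 82*(-8 + 4)) = -3 + sqrt((4368 + 45796 + 44084) + 82*(-4)) = -3 + sqrt(94248 - 328) = -3 + sqrt(93920) = -3 + 4*sqrt(5870) ≈ 303.46)
1/h = 1/(-3 + 4*sqrt(5870))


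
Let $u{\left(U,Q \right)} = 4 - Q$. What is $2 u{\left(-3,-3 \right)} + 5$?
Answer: $19$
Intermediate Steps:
$2 u{\left(-3,-3 \right)} + 5 = 2 \left(4 - -3\right) + 5 = 2 \left(4 + 3\right) + 5 = 2 \cdot 7 + 5 = 14 + 5 = 19$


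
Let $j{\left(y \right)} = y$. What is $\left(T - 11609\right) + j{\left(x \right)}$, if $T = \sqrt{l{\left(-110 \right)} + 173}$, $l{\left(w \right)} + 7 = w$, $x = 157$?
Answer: $-11452 + 2 \sqrt{14} \approx -11445.0$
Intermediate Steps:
$l{\left(w \right)} = -7 + w$
$T = 2 \sqrt{14}$ ($T = \sqrt{\left(-7 - 110\right) + 173} = \sqrt{-117 + 173} = \sqrt{56} = 2 \sqrt{14} \approx 7.4833$)
$\left(T - 11609\right) + j{\left(x \right)} = \left(2 \sqrt{14} - 11609\right) + 157 = \left(-11609 + 2 \sqrt{14}\right) + 157 = -11452 + 2 \sqrt{14}$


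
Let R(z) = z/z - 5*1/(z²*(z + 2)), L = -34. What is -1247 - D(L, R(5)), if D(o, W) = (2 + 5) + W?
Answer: -43924/35 ≈ -1255.0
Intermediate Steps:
R(z) = 1 - 5/(z²*(2 + z)) (R(z) = 1 - 5*1/(z²*(2 + z)) = 1 - 5/(z²*(2 + z)))
D(o, W) = 7 + W
-1247 - D(L, R(5)) = -1247 - (7 + (-5 + 5³ + 2*5²)/(5²*(2 + 5))) = -1247 - (7 + (1/25)*(-5 + 125 + 2*25)/7) = -1247 - (7 + (1/25)*(⅐)*(-5 + 125 + 50)) = -1247 - (7 + (1/25)*(⅐)*170) = -1247 - (7 + 34/35) = -1247 - 1*279/35 = -1247 - 279/35 = -43924/35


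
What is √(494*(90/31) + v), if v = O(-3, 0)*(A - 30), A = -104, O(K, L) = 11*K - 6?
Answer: √6400446/31 ≈ 81.610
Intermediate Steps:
O(K, L) = -6 + 11*K
v = 5226 (v = (-6 + 11*(-3))*(-104 - 30) = (-6 - 33)*(-134) = -39*(-134) = 5226)
√(494*(90/31) + v) = √(494*(90/31) + 5226) = √(44460/31 + 5226) = √(206466/31) = √6400446/31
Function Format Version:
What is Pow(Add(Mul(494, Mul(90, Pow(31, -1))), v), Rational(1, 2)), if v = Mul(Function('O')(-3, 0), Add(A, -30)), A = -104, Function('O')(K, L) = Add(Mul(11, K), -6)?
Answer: Mul(Rational(1, 31), Pow(6400446, Rational(1, 2))) ≈ 81.610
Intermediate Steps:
Function('O')(K, L) = Add(-6, Mul(11, K))
v = 5226 (v = Mul(Add(-6, Mul(11, -3)), Add(-104, -30)) = Mul(Add(-6, -33), -134) = Mul(-39, -134) = 5226)
Pow(Add(Mul(494, Mul(90, Pow(31, -1))), v), Rational(1, 2)) = Pow(Add(Mul(494, Mul(90, Pow(31, -1))), 5226), Rational(1, 2)) = Pow(Add(Mul(494, Mul(90, Rational(1, 31))), 5226), Rational(1, 2)) = Pow(Add(Mul(494, Rational(90, 31)), 5226), Rational(1, 2)) = Pow(Add(Rational(44460, 31), 5226), Rational(1, 2)) = Pow(Rational(206466, 31), Rational(1, 2)) = Mul(Rational(1, 31), Pow(6400446, Rational(1, 2)))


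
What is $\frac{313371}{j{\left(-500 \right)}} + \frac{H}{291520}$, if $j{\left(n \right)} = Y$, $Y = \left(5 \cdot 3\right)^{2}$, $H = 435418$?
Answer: $\frac{1016132033}{728800} \approx 1394.3$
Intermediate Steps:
$Y = 225$ ($Y = 15^{2} = 225$)
$j{\left(n \right)} = 225$
$\frac{313371}{j{\left(-500 \right)}} + \frac{H}{291520} = \frac{313371}{225} + \frac{435418}{291520} = 313371 \cdot \frac{1}{225} + 435418 \cdot \frac{1}{291520} = \frac{34819}{25} + \frac{217709}{145760} = \frac{1016132033}{728800}$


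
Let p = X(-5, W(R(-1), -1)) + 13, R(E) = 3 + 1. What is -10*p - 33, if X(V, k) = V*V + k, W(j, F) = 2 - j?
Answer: -393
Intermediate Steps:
R(E) = 4
X(V, k) = k + V² (X(V, k) = V² + k = k + V²)
p = 36 (p = ((2 - 1*4) + (-5)²) + 13 = ((2 - 4) + 25) + 13 = (-2 + 25) + 13 = 23 + 13 = 36)
-10*p - 33 = -10*36 - 33 = -360 - 33 = -393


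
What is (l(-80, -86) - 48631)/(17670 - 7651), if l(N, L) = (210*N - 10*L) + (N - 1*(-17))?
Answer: -64634/10019 ≈ -6.4511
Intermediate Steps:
l(N, L) = 17 - 10*L + 211*N (l(N, L) = (-10*L + 210*N) + (N + 17) = (-10*L + 210*N) + (17 + N) = 17 - 10*L + 211*N)
(l(-80, -86) - 48631)/(17670 - 7651) = ((17 - 10*(-86) + 211*(-80)) - 48631)/(17670 - 7651) = ((17 + 860 - 16880) - 48631)/10019 = (-16003 - 48631)*(1/10019) = -64634*1/10019 = -64634/10019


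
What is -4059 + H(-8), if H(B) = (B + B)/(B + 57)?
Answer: -198907/49 ≈ -4059.3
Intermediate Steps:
H(B) = 2*B/(57 + B) (H(B) = (2*B)/(57 + B) = 2*B/(57 + B))
-4059 + H(-8) = -4059 + 2*(-8)/(57 - 8) = -4059 + 2*(-8)/49 = -4059 + 2*(-8)*(1/49) = -4059 - 16/49 = -198907/49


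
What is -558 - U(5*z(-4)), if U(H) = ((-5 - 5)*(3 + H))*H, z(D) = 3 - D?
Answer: 12742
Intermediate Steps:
U(H) = H*(-30 - 10*H) (U(H) = (-10*(3 + H))*H = (-30 - 10*H)*H = H*(-30 - 10*H))
-558 - U(5*z(-4)) = -558 - (-10)*5*(3 - 1*(-4))*(3 + 5*(3 - 1*(-4))) = -558 - (-10)*5*(3 + 4)*(3 + 5*(3 + 4)) = -558 - (-10)*5*7*(3 + 5*7) = -558 - (-10)*35*(3 + 35) = -558 - (-10)*35*38 = -558 - 1*(-13300) = -558 + 13300 = 12742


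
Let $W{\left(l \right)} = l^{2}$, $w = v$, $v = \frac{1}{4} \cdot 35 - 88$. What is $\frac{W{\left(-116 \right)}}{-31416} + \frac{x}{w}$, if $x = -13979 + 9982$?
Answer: $\frac{62251682}{1244859} \approx 50.007$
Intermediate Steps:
$v = - \frac{317}{4}$ ($v = \frac{1}{4} \cdot 35 - 88 = \frac{35}{4} - 88 = - \frac{317}{4} \approx -79.25$)
$w = - \frac{317}{4} \approx -79.25$
$x = -3997$
$\frac{W{\left(-116 \right)}}{-31416} + \frac{x}{w} = \frac{\left(-116\right)^{2}}{-31416} - \frac{3997}{- \frac{317}{4}} = 13456 \left(- \frac{1}{31416}\right) - - \frac{15988}{317} = - \frac{1682}{3927} + \frac{15988}{317} = \frac{62251682}{1244859}$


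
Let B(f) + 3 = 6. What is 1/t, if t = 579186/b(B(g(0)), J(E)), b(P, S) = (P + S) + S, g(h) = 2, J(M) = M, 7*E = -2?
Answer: 17/4054302 ≈ 4.1931e-6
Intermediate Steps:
E = -2/7 (E = (⅐)*(-2) = -2/7 ≈ -0.28571)
B(f) = 3 (B(f) = -3 + 6 = 3)
b(P, S) = P + 2*S
t = 4054302/17 (t = 579186/(3 + 2*(-2/7)) = 579186/(3 - 4/7) = 579186/(17/7) = 579186*(7/17) = 4054302/17 ≈ 2.3849e+5)
1/t = 1/(4054302/17) = 17/4054302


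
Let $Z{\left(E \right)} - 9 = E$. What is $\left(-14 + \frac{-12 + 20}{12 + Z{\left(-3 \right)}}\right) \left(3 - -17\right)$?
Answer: $- \frac{2440}{9} \approx -271.11$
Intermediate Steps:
$Z{\left(E \right)} = 9 + E$
$\left(-14 + \frac{-12 + 20}{12 + Z{\left(-3 \right)}}\right) \left(3 - -17\right) = \left(-14 + \frac{-12 + 20}{12 + \left(9 - 3\right)}\right) \left(3 - -17\right) = \left(-14 + \frac{8}{12 + 6}\right) \left(3 + 17\right) = \left(-14 + \frac{8}{18}\right) 20 = \left(-14 + 8 \cdot \frac{1}{18}\right) 20 = \left(-14 + \frac{4}{9}\right) 20 = \left(- \frac{122}{9}\right) 20 = - \frac{2440}{9}$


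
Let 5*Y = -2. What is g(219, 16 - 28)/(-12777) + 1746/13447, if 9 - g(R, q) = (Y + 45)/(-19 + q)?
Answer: 3436082264/26630909445 ≈ 0.12903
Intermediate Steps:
Y = -2/5 (Y = (1/5)*(-2) = -2/5 ≈ -0.40000)
g(R, q) = 9 - 223/(5*(-19 + q)) (g(R, q) = 9 - (-2/5 + 45)/(-19 + q) = 9 - 223/(5*(-19 + q)))
g(219, 16 - 28)/(-12777) + 1746/13447 = ((-1078 + 45*(16 - 28))/(5*(-19 + (16 - 28))))/(-12777) + 1746/13447 = ((-1078 + 45*(-12))/(5*(-19 - 12)))*(-1/12777) + 1746*(1/13447) = ((1/5)*(-1078 - 540)/(-31))*(-1/12777) + 1746/13447 = ((1/5)*(-1/31)*(-1618))*(-1/12777) + 1746/13447 = (1618/155)*(-1/12777) + 1746/13447 = -1618/1980435 + 1746/13447 = 3436082264/26630909445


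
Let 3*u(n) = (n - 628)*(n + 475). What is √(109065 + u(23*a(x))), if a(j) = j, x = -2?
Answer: √12683 ≈ 112.62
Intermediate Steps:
u(n) = (-628 + n)*(475 + n)/3 (u(n) = ((n - 628)*(n + 475))/3 = ((-628 + n)*(475 + n))/3 = (-628 + n)*(475 + n)/3)
√(109065 + u(23*a(x))) = √(109065 + (-298300/3 - 1173*(-2) + (23*(-2))²/3)) = √(109065 + (-298300/3 - 51*(-46) + (⅓)*(-46)²)) = √(109065 + (-298300/3 + 2346 + (⅓)*2116)) = √(109065 + (-298300/3 + 2346 + 2116/3)) = √(109065 - 96382) = √12683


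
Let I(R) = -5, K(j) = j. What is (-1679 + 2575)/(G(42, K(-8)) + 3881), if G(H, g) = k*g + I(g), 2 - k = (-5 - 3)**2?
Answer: 224/1093 ≈ 0.20494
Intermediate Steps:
k = -62 (k = 2 - (-5 - 3)**2 = 2 - 1*(-8)**2 = 2 - 1*64 = 2 - 64 = -62)
G(H, g) = -5 - 62*g (G(H, g) = -62*g - 5 = -5 - 62*g)
(-1679 + 2575)/(G(42, K(-8)) + 3881) = (-1679 + 2575)/((-5 - 62*(-8)) + 3881) = 896/((-5 + 496) + 3881) = 896/(491 + 3881) = 896/4372 = 896*(1/4372) = 224/1093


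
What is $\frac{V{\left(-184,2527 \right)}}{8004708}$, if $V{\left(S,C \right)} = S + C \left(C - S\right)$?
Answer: $\frac{6850513}{8004708} \approx 0.85581$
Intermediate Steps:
$\frac{V{\left(-184,2527 \right)}}{8004708} = \frac{-184 + 2527^{2} - 2527 \left(-184\right)}{8004708} = \left(-184 + 6385729 + 464968\right) \frac{1}{8004708} = 6850513 \cdot \frac{1}{8004708} = \frac{6850513}{8004708}$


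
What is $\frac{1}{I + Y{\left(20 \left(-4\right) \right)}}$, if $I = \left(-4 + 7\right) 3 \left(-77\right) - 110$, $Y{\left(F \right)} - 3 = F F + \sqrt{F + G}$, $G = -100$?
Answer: $\frac{280}{1568009} - \frac{3 i \sqrt{5}}{15680090} \approx 0.00017857 - 4.2782 \cdot 10^{-7} i$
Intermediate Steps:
$Y{\left(F \right)} = 3 + F^{2} + \sqrt{-100 + F}$ ($Y{\left(F \right)} = 3 + \left(F F + \sqrt{F - 100}\right) = 3 + \left(F^{2} + \sqrt{-100 + F}\right) = 3 + F^{2} + \sqrt{-100 + F}$)
$I = -803$ ($I = 3 \cdot 3 \left(-77\right) - 110 = 9 \left(-77\right) - 110 = -693 - 110 = -803$)
$\frac{1}{I + Y{\left(20 \left(-4\right) \right)}} = \frac{1}{-803 + \left(3 + \left(20 \left(-4\right)\right)^{2} + \sqrt{-100 + 20 \left(-4\right)}\right)} = \frac{1}{-803 + \left(3 + \left(-80\right)^{2} + \sqrt{-100 - 80}\right)} = \frac{1}{-803 + \left(3 + 6400 + \sqrt{-180}\right)} = \frac{1}{-803 + \left(3 + 6400 + 6 i \sqrt{5}\right)} = \frac{1}{-803 + \left(6403 + 6 i \sqrt{5}\right)} = \frac{1}{5600 + 6 i \sqrt{5}}$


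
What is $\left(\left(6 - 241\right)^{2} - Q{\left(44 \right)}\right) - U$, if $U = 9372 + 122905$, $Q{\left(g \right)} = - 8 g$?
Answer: $-76700$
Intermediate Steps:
$U = 132277$
$\left(\left(6 - 241\right)^{2} - Q{\left(44 \right)}\right) - U = \left(\left(6 - 241\right)^{2} - \left(-8\right) 44\right) - 132277 = \left(\left(-235\right)^{2} - -352\right) - 132277 = \left(55225 + 352\right) - 132277 = 55577 - 132277 = -76700$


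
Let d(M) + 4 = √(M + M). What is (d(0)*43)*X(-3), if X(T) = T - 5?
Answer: 1376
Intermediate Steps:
X(T) = -5 + T
d(M) = -4 + √2*√M (d(M) = -4 + √(M + M) = -4 + √(2*M) = -4 + √2*√M)
(d(0)*43)*X(-3) = ((-4 + √2*√0)*43)*(-5 - 3) = ((-4 + √2*0)*43)*(-8) = ((-4 + 0)*43)*(-8) = -4*43*(-8) = -172*(-8) = 1376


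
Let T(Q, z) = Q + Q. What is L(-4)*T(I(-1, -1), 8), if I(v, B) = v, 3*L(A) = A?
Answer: 8/3 ≈ 2.6667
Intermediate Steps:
L(A) = A/3
T(Q, z) = 2*Q
L(-4)*T(I(-1, -1), 8) = ((⅓)*(-4))*(2*(-1)) = -4/3*(-2) = 8/3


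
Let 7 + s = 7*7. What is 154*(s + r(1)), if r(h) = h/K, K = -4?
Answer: 12859/2 ≈ 6429.5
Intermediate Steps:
r(h) = -h/4 (r(h) = h/(-4) = h*(-¼) = -h/4)
s = 42 (s = -7 + 7*7 = -7 + 49 = 42)
154*(s + r(1)) = 154*(42 - ¼*1) = 154*(42 - ¼) = 154*(167/4) = 12859/2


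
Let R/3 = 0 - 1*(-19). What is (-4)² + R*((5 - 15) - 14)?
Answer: -1352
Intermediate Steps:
R = 57 (R = 3*(0 - 1*(-19)) = 3*(0 + 19) = 3*19 = 57)
(-4)² + R*((5 - 15) - 14) = (-4)² + 57*((5 - 15) - 14) = 16 + 57*(-10 - 14) = 16 + 57*(-24) = 16 - 1368 = -1352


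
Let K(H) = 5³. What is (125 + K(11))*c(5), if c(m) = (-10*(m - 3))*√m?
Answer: -5000*√5 ≈ -11180.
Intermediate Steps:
K(H) = 125
c(m) = √m*(30 - 10*m) (c(m) = (-10*(-3 + m))*√m = (30 - 10*m)*√m = √m*(30 - 10*m))
(125 + K(11))*c(5) = (125 + 125)*(10*√5*(3 - 1*5)) = 250*(10*√5*(3 - 5)) = 250*(10*√5*(-2)) = 250*(-20*√5) = -5000*√5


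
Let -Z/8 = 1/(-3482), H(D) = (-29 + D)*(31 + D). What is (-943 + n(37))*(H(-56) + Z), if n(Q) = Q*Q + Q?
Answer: 1712928227/1741 ≈ 9.8388e+5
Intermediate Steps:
n(Q) = Q + Q² (n(Q) = Q² + Q = Q + Q²)
Z = 4/1741 (Z = -8/(-3482) = -8*(-1/3482) = 4/1741 ≈ 0.0022975)
(-943 + n(37))*(H(-56) + Z) = (-943 + 37*(1 + 37))*((-899 + (-56)² + 2*(-56)) + 4/1741) = (-943 + 37*38)*((-899 + 3136 - 112) + 4/1741) = (-943 + 1406)*(2125 + 4/1741) = 463*(3699629/1741) = 1712928227/1741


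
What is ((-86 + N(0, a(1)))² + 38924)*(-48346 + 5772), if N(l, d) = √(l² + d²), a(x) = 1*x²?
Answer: -1964747526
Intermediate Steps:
a(x) = x²
N(l, d) = √(d² + l²)
((-86 + N(0, a(1)))² + 38924)*(-48346 + 5772) = ((-86 + √((1²)² + 0²))² + 38924)*(-48346 + 5772) = ((-86 + √(1² + 0))² + 38924)*(-42574) = ((-86 + √(1 + 0))² + 38924)*(-42574) = ((-86 + √1)² + 38924)*(-42574) = ((-86 + 1)² + 38924)*(-42574) = ((-85)² + 38924)*(-42574) = (7225 + 38924)*(-42574) = 46149*(-42574) = -1964747526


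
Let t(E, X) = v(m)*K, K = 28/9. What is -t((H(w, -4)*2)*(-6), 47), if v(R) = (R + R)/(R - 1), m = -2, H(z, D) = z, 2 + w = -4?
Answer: -112/27 ≈ -4.1481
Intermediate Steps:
w = -6 (w = -2 - 4 = -6)
K = 28/9 (K = 28*(⅑) = 28/9 ≈ 3.1111)
v(R) = 2*R/(-1 + R) (v(R) = (2*R)/(-1 + R) = 2*R/(-1 + R))
t(E, X) = 112/27 (t(E, X) = (2*(-2)/(-1 - 2))*(28/9) = (2*(-2)/(-3))*(28/9) = (2*(-2)*(-⅓))*(28/9) = (4/3)*(28/9) = 112/27)
-t((H(w, -4)*2)*(-6), 47) = -1*112/27 = -112/27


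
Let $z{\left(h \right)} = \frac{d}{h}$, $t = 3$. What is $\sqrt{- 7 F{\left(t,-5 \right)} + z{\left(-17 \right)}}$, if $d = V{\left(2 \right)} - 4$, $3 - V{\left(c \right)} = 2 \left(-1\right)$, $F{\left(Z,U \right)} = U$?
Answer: $\frac{3 \sqrt{1122}}{17} \approx 5.9111$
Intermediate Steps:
$V{\left(c \right)} = 5$ ($V{\left(c \right)} = 3 - 2 \left(-1\right) = 3 - -2 = 3 + 2 = 5$)
$d = 1$ ($d = 5 - 4 = 1$)
$z{\left(h \right)} = \frac{1}{h}$ ($z{\left(h \right)} = 1 \frac{1}{h} = \frac{1}{h}$)
$\sqrt{- 7 F{\left(t,-5 \right)} + z{\left(-17 \right)}} = \sqrt{\left(-7\right) \left(-5\right) + \frac{1}{-17}} = \sqrt{35 - \frac{1}{17}} = \sqrt{\frac{594}{17}} = \frac{3 \sqrt{1122}}{17}$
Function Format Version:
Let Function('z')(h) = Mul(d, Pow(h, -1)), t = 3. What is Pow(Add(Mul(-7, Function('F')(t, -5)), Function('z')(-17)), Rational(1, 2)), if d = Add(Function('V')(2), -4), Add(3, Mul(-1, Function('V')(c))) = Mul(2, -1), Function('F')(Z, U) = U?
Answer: Mul(Rational(3, 17), Pow(1122, Rational(1, 2))) ≈ 5.9111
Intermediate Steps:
Function('V')(c) = 5 (Function('V')(c) = Add(3, Mul(-1, Mul(2, -1))) = Add(3, Mul(-1, -2)) = Add(3, 2) = 5)
d = 1 (d = Add(5, -4) = 1)
Function('z')(h) = Pow(h, -1) (Function('z')(h) = Mul(1, Pow(h, -1)) = Pow(h, -1))
Pow(Add(Mul(-7, Function('F')(t, -5)), Function('z')(-17)), Rational(1, 2)) = Pow(Add(Mul(-7, -5), Pow(-17, -1)), Rational(1, 2)) = Pow(Add(35, Rational(-1, 17)), Rational(1, 2)) = Pow(Rational(594, 17), Rational(1, 2)) = Mul(Rational(3, 17), Pow(1122, Rational(1, 2)))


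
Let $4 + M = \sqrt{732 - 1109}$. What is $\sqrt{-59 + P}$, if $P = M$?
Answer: $\sqrt{-63 + i \sqrt{377}} \approx 1.2092 + 8.0288 i$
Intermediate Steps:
$M = -4 + i \sqrt{377}$ ($M = -4 + \sqrt{732 - 1109} = -4 + \sqrt{-377} = -4 + i \sqrt{377} \approx -4.0 + 19.416 i$)
$P = -4 + i \sqrt{377} \approx -4.0 + 19.416 i$
$\sqrt{-59 + P} = \sqrt{-59 - \left(4 - i \sqrt{377}\right)} = \sqrt{-63 + i \sqrt{377}}$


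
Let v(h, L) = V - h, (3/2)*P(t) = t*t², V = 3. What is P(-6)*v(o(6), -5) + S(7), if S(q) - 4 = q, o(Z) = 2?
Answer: -133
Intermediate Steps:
S(q) = 4 + q
P(t) = 2*t³/3 (P(t) = 2*(t*t²)/3 = 2*t³/3)
v(h, L) = 3 - h
P(-6)*v(o(6), -5) + S(7) = ((⅔)*(-6)³)*(3 - 1*2) + (4 + 7) = ((⅔)*(-216))*(3 - 2) + 11 = -144*1 + 11 = -144 + 11 = -133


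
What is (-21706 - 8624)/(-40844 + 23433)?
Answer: 30330/17411 ≈ 1.7420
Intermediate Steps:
(-21706 - 8624)/(-40844 + 23433) = -30330/(-17411) = -30330*(-1/17411) = 30330/17411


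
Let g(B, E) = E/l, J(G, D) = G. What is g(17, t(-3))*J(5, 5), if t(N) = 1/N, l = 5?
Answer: -⅓ ≈ -0.33333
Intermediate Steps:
g(B, E) = E/5
g(17, t(-3))*J(5, 5) = ((⅕)/(-3))*5 = ((⅕)*(-⅓))*5 = -1/15*5 = -⅓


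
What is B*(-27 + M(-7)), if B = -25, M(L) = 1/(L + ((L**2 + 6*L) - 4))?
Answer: 2725/4 ≈ 681.25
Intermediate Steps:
M(L) = 1/(-4 + L**2 + 7*L) (M(L) = 1/(L + (-4 + L**2 + 6*L)) = 1/(-4 + L**2 + 7*L))
B*(-27 + M(-7)) = -25*(-27 + 1/(-4 + (-7)**2 + 7*(-7))) = -25*(-27 + 1/(-4 + 49 - 49)) = -25*(-27 + 1/(-4)) = -25*(-27 - 1/4) = -25*(-109/4) = 2725/4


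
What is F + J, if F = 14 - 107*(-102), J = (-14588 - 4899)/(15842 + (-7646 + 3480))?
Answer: 127575841/11676 ≈ 10926.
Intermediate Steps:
J = -19487/11676 (J = -19487/(15842 - 4166) = -19487/11676 ≈ -1.6690)
F = 10928 (F = 14 + 10914 = 10928)
F + J = 10928 - 19487/11676 = 127575841/11676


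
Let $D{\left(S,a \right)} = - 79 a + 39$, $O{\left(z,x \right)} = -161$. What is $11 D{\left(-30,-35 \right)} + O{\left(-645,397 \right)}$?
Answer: $30683$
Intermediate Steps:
$D{\left(S,a \right)} = 39 - 79 a$
$11 D{\left(-30,-35 \right)} + O{\left(-645,397 \right)} = 11 \left(39 - -2765\right) - 161 = 11 \left(39 + 2765\right) - 161 = 11 \cdot 2804 - 161 = 30844 - 161 = 30683$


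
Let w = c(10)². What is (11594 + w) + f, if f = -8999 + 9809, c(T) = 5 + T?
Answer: 12629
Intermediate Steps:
w = 225 (w = (5 + 10)² = 15² = 225)
f = 810
(11594 + w) + f = (11594 + 225) + 810 = 11819 + 810 = 12629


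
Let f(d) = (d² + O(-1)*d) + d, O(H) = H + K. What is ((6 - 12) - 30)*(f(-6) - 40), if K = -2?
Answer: -288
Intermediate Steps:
O(H) = -2 + H (O(H) = H - 2 = -2 + H)
f(d) = d² - 2*d (f(d) = (d² + (-2 - 1)*d) + d = (d² - 3*d) + d = d² - 2*d)
((6 - 12) - 30)*(f(-6) - 40) = ((6 - 12) - 30)*(-6*(-2 - 6) - 40) = (-6 - 30)*(-6*(-8) - 40) = -36*(48 - 40) = -36*8 = -288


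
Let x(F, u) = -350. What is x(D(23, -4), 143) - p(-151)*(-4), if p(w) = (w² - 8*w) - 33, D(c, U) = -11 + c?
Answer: 95554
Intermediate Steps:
p(w) = -33 + w² - 8*w
x(D(23, -4), 143) - p(-151)*(-4) = -350 - (-33 + (-151)² - 8*(-151))*(-4) = -350 - (-33 + 22801 + 1208)*(-4) = -350 - 23976*(-4) = -350 - 1*(-95904) = -350 + 95904 = 95554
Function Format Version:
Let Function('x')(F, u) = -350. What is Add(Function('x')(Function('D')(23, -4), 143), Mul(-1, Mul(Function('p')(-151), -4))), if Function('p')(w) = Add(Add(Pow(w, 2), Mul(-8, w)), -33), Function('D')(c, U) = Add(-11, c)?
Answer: 95554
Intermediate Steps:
Function('p')(w) = Add(-33, Pow(w, 2), Mul(-8, w))
Add(Function('x')(Function('D')(23, -4), 143), Mul(-1, Mul(Function('p')(-151), -4))) = Add(-350, Mul(-1, Mul(Add(-33, Pow(-151, 2), Mul(-8, -151)), -4))) = Add(-350, Mul(-1, Mul(Add(-33, 22801, 1208), -4))) = Add(-350, Mul(-1, Mul(23976, -4))) = Add(-350, Mul(-1, -95904)) = Add(-350, 95904) = 95554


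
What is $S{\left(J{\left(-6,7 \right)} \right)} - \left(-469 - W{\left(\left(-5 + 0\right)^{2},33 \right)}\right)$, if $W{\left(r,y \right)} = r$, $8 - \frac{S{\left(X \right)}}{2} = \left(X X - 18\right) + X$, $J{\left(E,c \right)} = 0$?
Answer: $546$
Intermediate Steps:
$S{\left(X \right)} = 52 - 2 X - 2 X^{2}$ ($S{\left(X \right)} = 16 - 2 \left(\left(X X - 18\right) + X\right) = 16 - 2 \left(\left(X^{2} - 18\right) + X\right) = 16 - 2 \left(\left(-18 + X^{2}\right) + X\right) = 16 - 2 \left(-18 + X + X^{2}\right) = 16 - \left(-36 + 2 X + 2 X^{2}\right) = 52 - 2 X - 2 X^{2}$)
$S{\left(J{\left(-6,7 \right)} \right)} - \left(-469 - W{\left(\left(-5 + 0\right)^{2},33 \right)}\right) = \left(52 - 0 - 2 \cdot 0^{2}\right) - \left(-469 - \left(-5 + 0\right)^{2}\right) = \left(52 + 0 - 0\right) - \left(-469 - \left(-5\right)^{2}\right) = \left(52 + 0 + 0\right) - \left(-469 - 25\right) = 52 - \left(-469 - 25\right) = 52 - -494 = 52 + 494 = 546$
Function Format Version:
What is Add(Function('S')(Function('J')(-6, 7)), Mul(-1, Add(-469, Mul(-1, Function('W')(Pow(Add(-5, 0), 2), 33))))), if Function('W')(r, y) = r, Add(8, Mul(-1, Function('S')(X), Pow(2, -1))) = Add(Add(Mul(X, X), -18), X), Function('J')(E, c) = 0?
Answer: 546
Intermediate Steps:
Function('S')(X) = Add(52, Mul(-2, X), Mul(-2, Pow(X, 2))) (Function('S')(X) = Add(16, Mul(-2, Add(Add(Mul(X, X), -18), X))) = Add(16, Mul(-2, Add(Add(Pow(X, 2), -18), X))) = Add(16, Mul(-2, Add(Add(-18, Pow(X, 2)), X))) = Add(16, Mul(-2, Add(-18, X, Pow(X, 2)))) = Add(16, Add(36, Mul(-2, X), Mul(-2, Pow(X, 2)))) = Add(52, Mul(-2, X), Mul(-2, Pow(X, 2))))
Add(Function('S')(Function('J')(-6, 7)), Mul(-1, Add(-469, Mul(-1, Function('W')(Pow(Add(-5, 0), 2), 33))))) = Add(Add(52, Mul(-2, 0), Mul(-2, Pow(0, 2))), Mul(-1, Add(-469, Mul(-1, Pow(Add(-5, 0), 2))))) = Add(Add(52, 0, Mul(-2, 0)), Mul(-1, Add(-469, Mul(-1, Pow(-5, 2))))) = Add(Add(52, 0, 0), Mul(-1, Add(-469, Mul(-1, 25)))) = Add(52, Mul(-1, Add(-469, -25))) = Add(52, Mul(-1, -494)) = Add(52, 494) = 546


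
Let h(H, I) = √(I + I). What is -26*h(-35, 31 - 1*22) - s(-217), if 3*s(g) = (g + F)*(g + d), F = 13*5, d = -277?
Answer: -75088/3 - 78*√2 ≈ -25140.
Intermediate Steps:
h(H, I) = √2*√I (h(H, I) = √(2*I) = √2*√I)
F = 65
s(g) = (-277 + g)*(65 + g)/3 (s(g) = ((g + 65)*(g - 277))/3 = ((65 + g)*(-277 + g))/3 = ((-277 + g)*(65 + g))/3 = (-277 + g)*(65 + g)/3)
-26*h(-35, 31 - 1*22) - s(-217) = -26*√2*√(31 - 1*22) - (-18005/3 - 212/3*(-217) + (⅓)*(-217)²) = -26*√2*√(31 - 22) - (-18005/3 + 46004/3 + (⅓)*47089) = -26*√2*√9 - (-18005/3 + 46004/3 + 47089/3) = -26*√2*3 - 1*75088/3 = -78*√2 - 75088/3 = -75088/3 - 78*√2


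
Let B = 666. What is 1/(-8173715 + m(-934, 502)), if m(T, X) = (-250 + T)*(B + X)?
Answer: -1/9556627 ≈ -1.0464e-7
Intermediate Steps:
m(T, X) = (-250 + T)*(666 + X)
1/(-8173715 + m(-934, 502)) = 1/(-8173715 + (-166500 - 250*502 + 666*(-934) - 934*502)) = 1/(-8173715 + (-166500 - 125500 - 622044 - 468868)) = 1/(-8173715 - 1382912) = 1/(-9556627) = -1/9556627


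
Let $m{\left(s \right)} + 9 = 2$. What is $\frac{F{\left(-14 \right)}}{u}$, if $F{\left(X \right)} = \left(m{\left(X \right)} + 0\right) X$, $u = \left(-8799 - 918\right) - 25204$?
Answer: $- \frac{98}{34921} \approx -0.0028063$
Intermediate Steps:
$m{\left(s \right)} = -7$ ($m{\left(s \right)} = -9 + 2 = -7$)
$u = -34921$ ($u = -9717 - 25204 = -34921$)
$F{\left(X \right)} = - 7 X$ ($F{\left(X \right)} = \left(-7 + 0\right) X = - 7 X$)
$\frac{F{\left(-14 \right)}}{u} = \frac{\left(-7\right) \left(-14\right)}{-34921} = 98 \left(- \frac{1}{34921}\right) = - \frac{98}{34921}$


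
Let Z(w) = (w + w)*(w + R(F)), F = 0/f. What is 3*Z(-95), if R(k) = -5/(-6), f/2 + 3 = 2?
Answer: 53675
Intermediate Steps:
f = -2 (f = -6 + 2*2 = -6 + 4 = -2)
F = 0 (F = 0/(-2) = 0*(-½) = 0)
R(k) = ⅚ (R(k) = -5*(-⅙) = ⅚)
Z(w) = 2*w*(⅚ + w) (Z(w) = (w + w)*(w + ⅚) = (2*w)*(⅚ + w) = 2*w*(⅚ + w))
3*Z(-95) = 3*((⅓)*(-95)*(5 + 6*(-95))) = 3*((⅓)*(-95)*(5 - 570)) = 3*((⅓)*(-95)*(-565)) = 3*(53675/3) = 53675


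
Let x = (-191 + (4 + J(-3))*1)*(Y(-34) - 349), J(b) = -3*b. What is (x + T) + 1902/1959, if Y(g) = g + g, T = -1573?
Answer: 47443043/653 ≈ 72654.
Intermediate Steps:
Y(g) = 2*g
x = 74226 (x = (-191 + (4 - 3*(-3))*1)*(2*(-34) - 349) = (-191 + (4 + 9)*1)*(-68 - 349) = (-191 + 13*1)*(-417) = (-191 + 13)*(-417) = -178*(-417) = 74226)
(x + T) + 1902/1959 = (74226 - 1573) + 1902/1959 = 72653 + 1902*(1/1959) = 72653 + 634/653 = 47443043/653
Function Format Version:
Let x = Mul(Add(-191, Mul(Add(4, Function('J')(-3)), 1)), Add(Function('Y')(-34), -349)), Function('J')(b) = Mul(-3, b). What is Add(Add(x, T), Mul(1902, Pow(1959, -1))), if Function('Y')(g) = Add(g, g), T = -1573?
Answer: Rational(47443043, 653) ≈ 72654.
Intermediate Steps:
Function('Y')(g) = Mul(2, g)
x = 74226 (x = Mul(Add(-191, Mul(Add(4, Mul(-3, -3)), 1)), Add(Mul(2, -34), -349)) = Mul(Add(-191, Mul(Add(4, 9), 1)), Add(-68, -349)) = Mul(Add(-191, Mul(13, 1)), -417) = Mul(Add(-191, 13), -417) = Mul(-178, -417) = 74226)
Add(Add(x, T), Mul(1902, Pow(1959, -1))) = Add(Add(74226, -1573), Mul(1902, Pow(1959, -1))) = Add(72653, Mul(1902, Rational(1, 1959))) = Add(72653, Rational(634, 653)) = Rational(47443043, 653)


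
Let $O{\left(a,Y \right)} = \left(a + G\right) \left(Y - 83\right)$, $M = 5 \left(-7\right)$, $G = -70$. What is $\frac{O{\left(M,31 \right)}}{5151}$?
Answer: $\frac{1820}{1717} \approx 1.06$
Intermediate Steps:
$M = -35$
$O{\left(a,Y \right)} = \left(-83 + Y\right) \left(-70 + a\right)$ ($O{\left(a,Y \right)} = \left(a - 70\right) \left(Y - 83\right) = \left(-70 + a\right) \left(-83 + Y\right) = \left(-83 + Y\right) \left(-70 + a\right)$)
$\frac{O{\left(M,31 \right)}}{5151} = \frac{5810 - -2905 - 2170 + 31 \left(-35\right)}{5151} = \left(5810 + 2905 - 2170 - 1085\right) \frac{1}{5151} = 5460 \cdot \frac{1}{5151} = \frac{1820}{1717}$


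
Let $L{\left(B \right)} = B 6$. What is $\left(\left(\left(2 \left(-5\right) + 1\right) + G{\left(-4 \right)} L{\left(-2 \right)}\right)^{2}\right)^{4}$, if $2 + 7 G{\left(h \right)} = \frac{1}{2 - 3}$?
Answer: $\frac{282429536481}{5764801} \approx 48992.0$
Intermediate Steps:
$L{\left(B \right)} = 6 B$
$G{\left(h \right)} = - \frac{3}{7}$ ($G{\left(h \right)} = - \frac{2}{7} + \frac{1}{7 \left(2 - 3\right)} = - \frac{2}{7} + \frac{1}{7 \left(-1\right)} = - \frac{2}{7} + \frac{1}{7} \left(-1\right) = - \frac{2}{7} - \frac{1}{7} = - \frac{3}{7}$)
$\left(\left(\left(2 \left(-5\right) + 1\right) + G{\left(-4 \right)} L{\left(-2 \right)}\right)^{2}\right)^{4} = \left(\left(\left(2 \left(-5\right) + 1\right) - \frac{3 \cdot 6 \left(-2\right)}{7}\right)^{2}\right)^{4} = \left(\left(\left(-10 + 1\right) - - \frac{36}{7}\right)^{2}\right)^{4} = \left(\left(-9 + \frac{36}{7}\right)^{2}\right)^{4} = \left(\left(- \frac{27}{7}\right)^{2}\right)^{4} = \left(\frac{729}{49}\right)^{4} = \frac{282429536481}{5764801}$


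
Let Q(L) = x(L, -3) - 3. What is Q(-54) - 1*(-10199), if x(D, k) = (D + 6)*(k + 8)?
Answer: 9956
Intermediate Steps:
x(D, k) = (6 + D)*(8 + k)
Q(L) = 27 + 5*L (Q(L) = (48 + 6*(-3) + 8*L + L*(-3)) - 3 = (48 - 18 + 8*L - 3*L) - 3 = (30 + 5*L) - 3 = 27 + 5*L)
Q(-54) - 1*(-10199) = (27 + 5*(-54)) - 1*(-10199) = (27 - 270) + 10199 = -243 + 10199 = 9956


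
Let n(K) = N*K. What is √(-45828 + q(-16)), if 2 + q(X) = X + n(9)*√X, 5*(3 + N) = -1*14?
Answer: 3*√(-127350 - 580*I)/5 ≈ 0.48758 - 214.12*I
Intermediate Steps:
N = -29/5 (N = -3 + (-1*14)/5 = -3 + (⅕)*(-14) = -3 - 14/5 = -29/5 ≈ -5.8000)
n(K) = -29*K/5
q(X) = -2 + X - 261*√X/5 (q(X) = -2 + (X + (-29/5*9)*√X) = -2 + (X - 261*√X/5) = -2 + X - 261*√X/5)
√(-45828 + q(-16)) = √(-45828 + (-2 - 16 - 1044*I/5)) = √(-45828 + (-18 - 1044*I/5)) = √(-45846 - 1044*I/5)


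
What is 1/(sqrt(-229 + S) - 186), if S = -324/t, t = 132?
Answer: -1023/191551 - I*sqrt(28006)/383102 ≈ -0.0053406 - 0.00043683*I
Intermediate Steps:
S = -27/11 (S = -324/132 = -324*1/132 = -27/11 ≈ -2.4545)
1/(sqrt(-229 + S) - 186) = 1/(sqrt(-229 - 27/11) - 186) = 1/(sqrt(-2546/11) - 186) = 1/(I*sqrt(28006)/11 - 186) = 1/(-186 + I*sqrt(28006)/11)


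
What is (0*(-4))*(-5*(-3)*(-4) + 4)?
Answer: 0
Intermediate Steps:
(0*(-4))*(-5*(-3)*(-4) + 4) = 0*(15*(-4) + 4) = 0*(-60 + 4) = 0*(-56) = 0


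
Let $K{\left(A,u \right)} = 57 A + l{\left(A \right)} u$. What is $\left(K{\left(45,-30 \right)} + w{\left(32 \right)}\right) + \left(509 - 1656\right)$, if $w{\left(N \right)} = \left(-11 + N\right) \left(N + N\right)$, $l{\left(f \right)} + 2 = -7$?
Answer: $3032$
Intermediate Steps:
$l{\left(f \right)} = -9$ ($l{\left(f \right)} = -2 - 7 = -9$)
$K{\left(A,u \right)} = - 9 u + 57 A$ ($K{\left(A,u \right)} = 57 A - 9 u = - 9 u + 57 A$)
$w{\left(N \right)} = 2 N \left(-11 + N\right)$ ($w{\left(N \right)} = \left(-11 + N\right) 2 N = 2 N \left(-11 + N\right)$)
$\left(K{\left(45,-30 \right)} + w{\left(32 \right)}\right) + \left(509 - 1656\right) = \left(\left(\left(-9\right) \left(-30\right) + 57 \cdot 45\right) + 2 \cdot 32 \left(-11 + 32\right)\right) + \left(509 - 1656\right) = \left(\left(270 + 2565\right) + 2 \cdot 32 \cdot 21\right) - 1147 = \left(2835 + 1344\right) - 1147 = 4179 - 1147 = 3032$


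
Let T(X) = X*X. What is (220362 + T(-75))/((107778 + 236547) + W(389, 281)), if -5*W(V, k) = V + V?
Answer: 1129935/1720847 ≈ 0.65662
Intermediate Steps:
W(V, k) = -2*V/5 (W(V, k) = -(V + V)/5 = -2*V/5)
T(X) = X²
(220362 + T(-75))/((107778 + 236547) + W(389, 281)) = (220362 + (-75)²)/((107778 + 236547) - ⅖*389) = (220362 + 5625)/(344325 - 778/5) = 225987/(1720847/5) = 225987*(5/1720847) = 1129935/1720847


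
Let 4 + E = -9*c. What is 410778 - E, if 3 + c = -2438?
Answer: 388813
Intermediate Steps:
c = -2441 (c = -3 - 2438 = -2441)
E = 21965 (E = -4 - 9*(-2441) = -4 + 21969 = 21965)
410778 - E = 410778 - 1*21965 = 410778 - 21965 = 388813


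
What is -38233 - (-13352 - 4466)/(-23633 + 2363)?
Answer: -406616864/10635 ≈ -38234.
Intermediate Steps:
-38233 - (-13352 - 4466)/(-23633 + 2363) = -38233 - (-17818)/(-21270) = -38233 - (-17818)*(-1)/21270 = -38233 - 1*8909/10635 = -38233 - 8909/10635 = -406616864/10635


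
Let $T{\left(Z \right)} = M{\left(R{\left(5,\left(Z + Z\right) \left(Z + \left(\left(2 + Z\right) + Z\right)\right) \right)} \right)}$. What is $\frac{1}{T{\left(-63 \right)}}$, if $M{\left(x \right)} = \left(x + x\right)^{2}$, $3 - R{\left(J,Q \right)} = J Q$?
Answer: $\frac{1}{55513956996} \approx 1.8013 \cdot 10^{-11}$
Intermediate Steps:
$R{\left(J,Q \right)} = 3 - J Q$
$M{\left(x \right)} = 4 x^{2}$ ($M{\left(x \right)} = \left(2 x\right)^{2} = 4 x^{2}$)
$T{\left(Z \right)} = 4 \left(3 - 10 Z \left(2 + 3 Z\right)\right)^{2}$ ($T{\left(Z \right)} = 4 \left(3 - 5 \left(Z + Z\right) \left(Z + \left(\left(2 + Z\right) + Z\right)\right)\right)^{2} = 4 \left(3 - 5 \cdot 2 Z \left(Z + \left(2 + 2 Z\right)\right)\right)^{2} = 4 \left(3 - 5 \cdot 2 Z \left(2 + 3 Z\right)\right)^{2} = 4 \left(3 - 10 Z \left(2 + 3 Z\right)\right)^{2}$)
$\frac{1}{T{\left(-63 \right)}} = \frac{1}{4 \left(-3 + 10 \left(-63\right) \left(2 + 3 \left(-63\right)\right)\right)^{2}} = \frac{1}{4 \left(-3 + 10 \left(-63\right) \left(2 - 189\right)\right)^{2}} = \frac{1}{4 \left(-3 + 10 \left(-63\right) \left(-187\right)\right)^{2}} = \frac{1}{4 \left(-3 + 117810\right)^{2}} = \frac{1}{4 \cdot 117807^{2}} = \frac{1}{4 \cdot 13878489249} = \frac{1}{55513956996}$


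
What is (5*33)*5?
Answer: 825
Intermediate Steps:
(5*33)*5 = 165*5 = 825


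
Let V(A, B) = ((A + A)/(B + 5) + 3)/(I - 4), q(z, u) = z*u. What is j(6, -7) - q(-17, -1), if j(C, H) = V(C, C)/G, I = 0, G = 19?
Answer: -14257/836 ≈ -17.054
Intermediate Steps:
q(z, u) = u*z
V(A, B) = -3/4 - A/(2*(5 + B)) (V(A, B) = ((A + A)/(B + 5) + 3)/(0 - 4) = ((2*A)/(5 + B) + 3)/(-4) = (2*A/(5 + B) + 3)*(-1/4) = (3 + 2*A/(5 + B))*(-1/4) = -3/4 - A/(2*(5 + B)))
j(C, H) = (-15 - 5*C)/(76*(5 + C)) (j(C, H) = ((-15 - 3*C - 2*C)/(4*(5 + C)))/19 = ((-15 - 5*C)/(4*(5 + C)))*(1/19) = (-15 - 5*C)/(76*(5 + C)))
j(6, -7) - q(-17, -1) = 5*(-3 - 1*6)/(76*(5 + 6)) - (-1)*(-17) = (5/76)*(-3 - 6)/11 - 1*17 = (5/76)*(1/11)*(-9) - 17 = -45/836 - 17 = -14257/836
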